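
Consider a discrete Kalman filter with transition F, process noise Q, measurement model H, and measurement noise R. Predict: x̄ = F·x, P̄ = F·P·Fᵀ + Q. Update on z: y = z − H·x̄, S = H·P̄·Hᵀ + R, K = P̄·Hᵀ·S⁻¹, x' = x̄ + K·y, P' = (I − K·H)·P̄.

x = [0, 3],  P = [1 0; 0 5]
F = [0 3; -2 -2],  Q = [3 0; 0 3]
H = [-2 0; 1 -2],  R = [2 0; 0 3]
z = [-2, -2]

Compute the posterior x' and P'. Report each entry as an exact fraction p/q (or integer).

x' = [387/415, 1574/1245]
P' = [192/415 78/415; 78/415 317/415]

x̄ = F·x = [9, -6]
P̄ = F·P·Fᵀ + Q = [48 -30; -30 27]
y = z − H·x̄ = [16, -23]
S = H·P̄·Hᵀ + R = [194 -216; -216 279]
K = P̄·Hᵀ·S⁻¹ = [-192/415 12/415; -78/415 -556/1245]
x' = x̄ + K·y = [387/415, 1574/1245]
P' = (I − K·H)·P̄ = [192/415 78/415; 78/415 317/415]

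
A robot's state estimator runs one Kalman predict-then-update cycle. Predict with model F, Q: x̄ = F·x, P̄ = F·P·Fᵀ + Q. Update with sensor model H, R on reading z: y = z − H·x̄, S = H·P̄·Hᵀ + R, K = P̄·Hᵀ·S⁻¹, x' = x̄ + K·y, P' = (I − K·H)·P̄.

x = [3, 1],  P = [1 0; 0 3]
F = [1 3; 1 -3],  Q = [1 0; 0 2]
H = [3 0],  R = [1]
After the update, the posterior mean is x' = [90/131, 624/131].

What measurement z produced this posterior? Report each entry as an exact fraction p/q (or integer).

x̄ = F·x = [6, 0]
P̄ = F·P·Fᵀ + Q = [29 -26; -26 30]
S = H·P̄·Hᵀ + R = [262]
K = P̄·Hᵀ·S⁻¹ = [87/262; -39/131]
x' − x̄ = [-696/131, 624/131] = K·y
y = (KᵀK)⁻¹·Kᵀ·(x' − x̄) = [-16]
z = y + H·x̄ = [-16] + [18] = [2]

z = [2]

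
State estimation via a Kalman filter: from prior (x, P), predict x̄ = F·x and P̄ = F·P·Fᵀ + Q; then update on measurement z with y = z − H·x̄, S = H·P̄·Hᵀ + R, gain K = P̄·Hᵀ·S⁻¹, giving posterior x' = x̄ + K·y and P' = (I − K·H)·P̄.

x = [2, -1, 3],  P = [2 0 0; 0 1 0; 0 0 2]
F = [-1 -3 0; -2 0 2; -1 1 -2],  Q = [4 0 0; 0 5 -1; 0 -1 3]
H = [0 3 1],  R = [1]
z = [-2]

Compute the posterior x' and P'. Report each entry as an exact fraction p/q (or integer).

x̄ = F·x = [1, 2, -9]
P̄ = F·P·Fᵀ + Q = [15 4 -1; 4 21 -5; -1 -5 14]
y = z − H·x̄ = [1]
S = H·P̄·Hᵀ + R = [174]
K = P̄·Hᵀ·S⁻¹ = [11/174; 1/3; -1/174]
x' = x̄ + K·y = [185/174, 7/3, -1567/174]
P' = (I − K·H)·P̄ = [2489/174 1/3 -163/174; 1/3 5/3 -14/3; -163/174 -14/3 2435/174]

x' = [185/174, 7/3, -1567/174]
P' = [2489/174 1/3 -163/174; 1/3 5/3 -14/3; -163/174 -14/3 2435/174]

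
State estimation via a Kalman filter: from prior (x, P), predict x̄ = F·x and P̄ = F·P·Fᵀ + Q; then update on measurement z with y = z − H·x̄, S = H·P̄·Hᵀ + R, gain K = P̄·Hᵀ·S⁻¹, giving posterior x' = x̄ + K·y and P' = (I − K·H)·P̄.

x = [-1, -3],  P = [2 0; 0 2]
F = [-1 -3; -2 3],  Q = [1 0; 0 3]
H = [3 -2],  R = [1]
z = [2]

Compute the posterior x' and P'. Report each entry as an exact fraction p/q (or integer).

x̄ = F·x = [10, -7]
P̄ = F·P·Fᵀ + Q = [21 -14; -14 29]
y = z − H·x̄ = [-42]
S = H·P̄·Hᵀ + R = [474]
K = P̄·Hᵀ·S⁻¹ = [91/474; -50/237]
x' = x̄ + K·y = [153/79, 147/79]
P' = (I − K·H)·P̄ = [1673/474 1232/237; 1232/237 1873/237]

x' = [153/79, 147/79]
P' = [1673/474 1232/237; 1232/237 1873/237]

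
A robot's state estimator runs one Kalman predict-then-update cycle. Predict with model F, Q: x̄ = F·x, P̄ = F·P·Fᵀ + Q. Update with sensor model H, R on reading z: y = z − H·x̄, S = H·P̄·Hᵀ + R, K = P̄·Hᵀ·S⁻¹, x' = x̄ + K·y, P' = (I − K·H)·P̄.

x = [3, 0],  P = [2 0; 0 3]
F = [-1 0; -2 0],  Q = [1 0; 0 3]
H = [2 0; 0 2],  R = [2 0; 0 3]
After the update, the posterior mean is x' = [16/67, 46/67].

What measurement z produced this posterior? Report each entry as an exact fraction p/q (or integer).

x̄ = F·x = [-3, -6]
P̄ = F·P·Fᵀ + Q = [3 4; 4 11]
S = H·P̄·Hᵀ + R = [14 16; 16 47]
K = P̄·Hᵀ·S⁻¹ = [77/201 8/201; 4/67 30/67]
x' − x̄ = [217/67, 448/67] = K·y
y = (KᵀK)⁻¹·Kᵀ·(x' − x̄) = [7, 14]
z = y + H·x̄ = [7, 14] + [-6, -12] = [1, 2]

z = [1, 2]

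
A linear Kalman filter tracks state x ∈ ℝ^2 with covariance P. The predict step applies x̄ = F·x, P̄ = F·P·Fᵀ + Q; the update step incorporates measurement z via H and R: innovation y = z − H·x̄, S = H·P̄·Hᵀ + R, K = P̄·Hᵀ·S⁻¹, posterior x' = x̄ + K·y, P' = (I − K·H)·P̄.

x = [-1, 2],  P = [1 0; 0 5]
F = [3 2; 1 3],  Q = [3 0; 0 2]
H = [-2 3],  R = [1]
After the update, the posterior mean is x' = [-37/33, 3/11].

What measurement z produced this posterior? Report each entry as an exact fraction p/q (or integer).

z = [3]

x̄ = F·x = [1, 5]
P̄ = F·P·Fᵀ + Q = [32 33; 33 48]
S = H·P̄·Hᵀ + R = [165]
K = P̄·Hᵀ·S⁻¹ = [7/33; 26/55]
x' − x̄ = [-70/33, -52/11] = K·y
y = (KᵀK)⁻¹·Kᵀ·(x' − x̄) = [-10]
z = y + H·x̄ = [-10] + [13] = [3]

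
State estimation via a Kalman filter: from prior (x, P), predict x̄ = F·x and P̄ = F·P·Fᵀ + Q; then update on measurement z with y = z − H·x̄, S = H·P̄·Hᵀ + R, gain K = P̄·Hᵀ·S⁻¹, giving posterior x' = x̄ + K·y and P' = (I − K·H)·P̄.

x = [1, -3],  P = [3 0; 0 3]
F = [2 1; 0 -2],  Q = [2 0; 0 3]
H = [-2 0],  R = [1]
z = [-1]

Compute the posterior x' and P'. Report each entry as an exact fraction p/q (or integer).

x' = [11/23, 126/23]
P' = [17/69 -2/23; -2/23 297/23]

x̄ = F·x = [-1, 6]
P̄ = F·P·Fᵀ + Q = [17 -6; -6 15]
y = z − H·x̄ = [-3]
S = H·P̄·Hᵀ + R = [69]
K = P̄·Hᵀ·S⁻¹ = [-34/69; 4/23]
x' = x̄ + K·y = [11/23, 126/23]
P' = (I − K·H)·P̄ = [17/69 -2/23; -2/23 297/23]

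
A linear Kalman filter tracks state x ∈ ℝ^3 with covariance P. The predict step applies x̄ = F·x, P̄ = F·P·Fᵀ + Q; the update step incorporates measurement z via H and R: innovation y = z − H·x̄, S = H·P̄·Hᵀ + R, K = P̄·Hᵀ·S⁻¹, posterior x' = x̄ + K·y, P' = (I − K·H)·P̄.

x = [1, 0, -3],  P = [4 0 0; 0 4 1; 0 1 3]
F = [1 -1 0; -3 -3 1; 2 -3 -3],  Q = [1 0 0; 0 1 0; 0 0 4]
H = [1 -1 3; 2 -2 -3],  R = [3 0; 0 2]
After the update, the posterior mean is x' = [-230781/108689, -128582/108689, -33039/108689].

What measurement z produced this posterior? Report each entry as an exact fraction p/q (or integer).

z = [-2, -1]

x̄ = F·x = [1, -6, 11]
P̄ = F·P·Fᵀ + Q = [9 -1 23; -1 70 9; 23 9 101]
S = H·P̄·Hᵀ + R = [1077 -705; -705 1067]
K = P̄·Hᵀ·S⁻¹ = [24874/326067 487/108689; -166093/652134 -71011/217378; 72182/326067 -12115/108689]
x' − x̄ = [-339470/108689, 523552/108689, -1228618/108689] = K·y
y = (KᵀK)⁻¹·Kᵀ·(x' − x̄) = [-42, 18]
z = y + H·x̄ = [-42, 18] + [40, -19] = [-2, -1]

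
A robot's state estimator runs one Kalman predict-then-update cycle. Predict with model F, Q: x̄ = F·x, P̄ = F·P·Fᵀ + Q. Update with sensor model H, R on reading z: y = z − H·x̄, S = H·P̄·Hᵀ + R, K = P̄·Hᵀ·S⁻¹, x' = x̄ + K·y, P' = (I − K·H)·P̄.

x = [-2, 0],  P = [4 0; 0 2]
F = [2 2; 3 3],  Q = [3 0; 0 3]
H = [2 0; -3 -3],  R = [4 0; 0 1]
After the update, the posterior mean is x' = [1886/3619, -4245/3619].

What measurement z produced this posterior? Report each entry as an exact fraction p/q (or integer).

z = [2, 2]

x̄ = F·x = [-4, -6]
P̄ = F·P·Fᵀ + Q = [27 36; 36 57]
S = H·P̄·Hᵀ + R = [112 -378; -378 1405]
K = P̄·Hᵀ·S⁻¹ = [1107/3619 -27/517; -2151/7238 -144/517]
x' − x̄ = [16362/3619, 17469/3619] = K·y
y = (KᵀK)⁻¹·Kᵀ·(x' − x̄) = [10, -28]
z = y + H·x̄ = [10, -28] + [-8, 30] = [2, 2]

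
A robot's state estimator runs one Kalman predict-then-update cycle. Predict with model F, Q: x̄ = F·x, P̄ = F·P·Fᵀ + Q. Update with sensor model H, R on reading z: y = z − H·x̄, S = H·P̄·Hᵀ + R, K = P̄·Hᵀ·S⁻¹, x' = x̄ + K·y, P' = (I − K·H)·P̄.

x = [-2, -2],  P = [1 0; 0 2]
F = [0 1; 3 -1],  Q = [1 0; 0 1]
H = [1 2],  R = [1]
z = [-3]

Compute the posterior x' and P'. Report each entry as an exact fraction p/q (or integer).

x̄ = F·x = [-2, -4]
P̄ = F·P·Fᵀ + Q = [3 -2; -2 12]
y = z − H·x̄ = [7]
S = H·P̄·Hᵀ + R = [44]
K = P̄·Hᵀ·S⁻¹ = [-1/44; 1/2]
x' = x̄ + K·y = [-95/44, -1/2]
P' = (I − K·H)·P̄ = [131/44 -3/2; -3/2 1]

x' = [-95/44, -1/2]
P' = [131/44 -3/2; -3/2 1]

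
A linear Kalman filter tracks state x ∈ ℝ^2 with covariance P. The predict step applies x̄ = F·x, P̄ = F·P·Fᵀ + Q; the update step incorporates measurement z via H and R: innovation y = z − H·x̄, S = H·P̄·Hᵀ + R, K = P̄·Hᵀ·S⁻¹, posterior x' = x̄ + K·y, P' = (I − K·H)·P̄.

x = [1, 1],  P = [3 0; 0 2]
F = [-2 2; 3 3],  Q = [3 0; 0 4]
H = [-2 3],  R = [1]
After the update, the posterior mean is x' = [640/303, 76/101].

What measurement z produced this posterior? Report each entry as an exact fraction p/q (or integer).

z = [-2]

x̄ = F·x = [0, 6]
P̄ = F·P·Fᵀ + Q = [23 -6; -6 49]
S = H·P̄·Hᵀ + R = [606]
K = P̄·Hᵀ·S⁻¹ = [-32/303; 53/202]
x' − x̄ = [640/303, -530/101] = K·y
y = (KᵀK)⁻¹·Kᵀ·(x' − x̄) = [-20]
z = y + H·x̄ = [-20] + [18] = [-2]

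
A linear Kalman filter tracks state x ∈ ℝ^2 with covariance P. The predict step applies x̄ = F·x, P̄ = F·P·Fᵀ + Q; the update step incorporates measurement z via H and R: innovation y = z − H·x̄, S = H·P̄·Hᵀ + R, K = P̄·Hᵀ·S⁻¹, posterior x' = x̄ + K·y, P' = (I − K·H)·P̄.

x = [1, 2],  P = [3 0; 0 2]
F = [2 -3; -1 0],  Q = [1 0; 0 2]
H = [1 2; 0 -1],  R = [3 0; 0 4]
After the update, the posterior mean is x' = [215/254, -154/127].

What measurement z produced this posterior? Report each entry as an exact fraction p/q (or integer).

x̄ = F·x = [-4, -1]
P̄ = F·P·Fᵀ + Q = [31 -6; -6 5]
S = H·P̄·Hᵀ + R = [30 -4; -4 9]
K = P̄·Hᵀ·S⁻¹ = [195/254 128/127; 8/127 -67/127]
x' − x̄ = [1231/254, -27/127] = K·y
y = (KᵀK)⁻¹·Kᵀ·(x' − x̄) = [5, 1]
z = y + H·x̄ = [5, 1] + [-6, 1] = [-1, 2]

z = [-1, 2]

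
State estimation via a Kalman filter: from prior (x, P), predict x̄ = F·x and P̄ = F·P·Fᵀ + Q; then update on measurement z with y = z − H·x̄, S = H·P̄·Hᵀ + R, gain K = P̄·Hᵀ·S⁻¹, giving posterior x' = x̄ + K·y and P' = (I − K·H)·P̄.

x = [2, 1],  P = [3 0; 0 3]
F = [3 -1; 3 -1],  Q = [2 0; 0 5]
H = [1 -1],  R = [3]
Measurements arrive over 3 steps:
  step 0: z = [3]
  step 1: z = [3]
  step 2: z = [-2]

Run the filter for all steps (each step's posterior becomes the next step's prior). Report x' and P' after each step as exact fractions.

step 0: x̄ = F·x = [5, 5]
step 0: P̄ = F·P·Fᵀ + Q = [32 30; 30 35]
step 0: y = z − H·x̄ = [3]
step 0: S = H·P̄·Hᵀ + R = [10]
step 0: K = P̄·Hᵀ·S⁻¹ = [1/5; -1/2]
step 0: x' = x̄ + K·y = [28/5, 7/2]
step 0: P' = (I − K·H)·P̄ = [158/5 31; 31 65/2]
step 1: x̄ = F·x = [133/10, 133/10]
step 1: P̄ = F·P·Fᵀ + Q = [1329/10 1309/10; 1309/10 1359/10]
step 1: y = z − H·x̄ = [3]
step 1: S = H·P̄·Hᵀ + R = [10]
step 1: K = P̄·Hᵀ·S⁻¹ = [1/5; -1/2]
step 1: x' = x̄ + K·y = [139/10, 59/5]
step 1: P' = (I − K·H)·P̄ = [265/2 1319/10; 1319/10 667/5]
step 2: x̄ = F·x = [299/10, 299/10]
step 2: P̄ = F·P·Fᵀ + Q = [1073/2 1069/2; 1069/2 1079/2]
step 2: y = z − H·x̄ = [-2]
step 2: S = H·P̄·Hᵀ + R = [10]
step 2: K = P̄·Hᵀ·S⁻¹ = [1/5; -1/2]
step 2: x' = x̄ + K·y = [59/2, 309/10]
step 2: P' = (I − K·H)·P̄ = [5361/10 1071/2; 1071/2 537]

step 0: x' = [28/5, 7/2], P' = [158/5 31; 31 65/2]
step 1: x' = [139/10, 59/5], P' = [265/2 1319/10; 1319/10 667/5]
step 2: x' = [59/2, 309/10], P' = [5361/10 1071/2; 1071/2 537]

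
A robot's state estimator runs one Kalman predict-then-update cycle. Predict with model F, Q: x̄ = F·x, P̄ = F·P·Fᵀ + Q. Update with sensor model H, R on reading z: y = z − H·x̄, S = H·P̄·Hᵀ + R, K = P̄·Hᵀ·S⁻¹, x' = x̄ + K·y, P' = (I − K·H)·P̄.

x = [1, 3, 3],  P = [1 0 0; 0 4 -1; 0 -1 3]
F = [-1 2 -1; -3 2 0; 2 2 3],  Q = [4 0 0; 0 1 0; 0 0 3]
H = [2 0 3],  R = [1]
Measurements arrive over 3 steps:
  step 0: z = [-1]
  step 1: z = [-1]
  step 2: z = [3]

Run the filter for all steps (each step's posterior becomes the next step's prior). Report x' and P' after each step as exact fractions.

step 0: x̄ = F·x = [2, 3, 17]
step 0: P̄ = F·P·Fᵀ + Q = [28 21 1; 21 26 4; 1 4 38]
step 0: y = z − H·x̄ = [-56]
step 0: S = H·P̄·Hᵀ + R = [467]
step 0: K = P̄·Hᵀ·S⁻¹ = [59/467; 54/467; 116/467]
step 0: x' = x̄ + K·y = [-2370/467, -1623/467, 1443/467]
step 0: P' = (I − K·H)·P̄ = [9595/467 6621/467 -6377/467; 6621/467 9226/467 -4396/467; -6377/467 -4396/467 4290/467]
step 1: x̄ = F·x = [-2319/467, 3864/467, -3657/467]
step 1: P̄ = F·P·Fᵀ + Q = [31003/467 2382/467 32387/467; 2382/467 44274/467 -2891/467; 32387/467 -2891/467 38987/467]
step 1: y = z − H·x̄ = [15142/467]
step 1: S = H·P̄·Hᵀ + R = [864006/467]
step 1: K = P̄·Hᵀ·S⁻¹ = [159167/864006; -1303/288002; 9565/45474]
step 1: x' = x̄ + K·y = [435200/432003, 1170353/144001, -22982/22737]
step 1: P' = (I − K·H)·P̄ = [3110587/864006 1913095/288002 -106351/45474; 1913095/288002 27293163/288002 -67149/15158; -106351/45474 -67149/15158 74089/45474]
step 2: x̄ = F·x = [2341192/144001, 1905506/144001, 6582544/432003]
step 2: P̄ = F·P·Fᵀ + Q = [53967292/144001 48754736/144001 53890942/144001; 48754736/144001 95835275/288002 97532309/288002; 53890942/144001 97532309/288002 330957877/864006]
step 2: y = z − H·x̄ = [-10832925/144001]
step 2: S = H·P̄·Hᵀ + R = [2718282577/288002]
step 2: K = P̄·Hᵀ·S⁻¹ = [539214820/2718282577; 487615871/2718282577; 546521645/2718282577]
step 2: x' = x̄ + K·y = [3630167284/2718282577, -712511713/2718282577, 916179013/8154847731]
step 2: P' = (I − K·H)·P̄ = [9180759284/2718282577 7390902562/2718282577 -5940767916/2718282577; 7390902562/2718282577 78951259517/2718282577 -4764729751/2718282577; -5940767916/2718282577 -4764729751/2718282577 12428057477/8154847731]

step 0: x' = [-2370/467, -1623/467, 1443/467], P' = [9595/467 6621/467 -6377/467; 6621/467 9226/467 -4396/467; -6377/467 -4396/467 4290/467]
step 1: x' = [435200/432003, 1170353/144001, -22982/22737], P' = [3110587/864006 1913095/288002 -106351/45474; 1913095/288002 27293163/288002 -67149/15158; -106351/45474 -67149/15158 74089/45474]
step 2: x' = [3630167284/2718282577, -712511713/2718282577, 916179013/8154847731], P' = [9180759284/2718282577 7390902562/2718282577 -5940767916/2718282577; 7390902562/2718282577 78951259517/2718282577 -4764729751/2718282577; -5940767916/2718282577 -4764729751/2718282577 12428057477/8154847731]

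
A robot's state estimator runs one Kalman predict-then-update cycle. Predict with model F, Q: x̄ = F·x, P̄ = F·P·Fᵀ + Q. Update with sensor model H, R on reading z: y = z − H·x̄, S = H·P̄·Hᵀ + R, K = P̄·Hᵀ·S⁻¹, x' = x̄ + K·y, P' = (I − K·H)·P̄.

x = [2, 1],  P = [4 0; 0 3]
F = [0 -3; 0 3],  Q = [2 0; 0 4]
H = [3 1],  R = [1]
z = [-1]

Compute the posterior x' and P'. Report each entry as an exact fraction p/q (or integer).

x̄ = F·x = [-3, 3]
P̄ = F·P·Fᵀ + Q = [29 -27; -27 31]
y = z − H·x̄ = [5]
S = H·P̄·Hᵀ + R = [131]
K = P̄·Hᵀ·S⁻¹ = [60/131; -50/131]
x' = x̄ + K·y = [-93/131, 143/131]
P' = (I − K·H)·P̄ = [199/131 -537/131; -537/131 1561/131]

x' = [-93/131, 143/131]
P' = [199/131 -537/131; -537/131 1561/131]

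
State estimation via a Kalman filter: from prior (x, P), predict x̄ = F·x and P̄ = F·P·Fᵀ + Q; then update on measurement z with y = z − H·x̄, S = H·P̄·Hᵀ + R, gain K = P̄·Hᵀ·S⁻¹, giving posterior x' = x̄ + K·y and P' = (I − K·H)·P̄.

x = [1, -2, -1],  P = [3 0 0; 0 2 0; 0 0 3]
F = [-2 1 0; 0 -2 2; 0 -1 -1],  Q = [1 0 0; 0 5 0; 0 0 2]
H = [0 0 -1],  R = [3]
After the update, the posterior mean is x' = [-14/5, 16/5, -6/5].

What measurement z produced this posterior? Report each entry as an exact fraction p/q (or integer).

x̄ = F·x = [-4, 2, 3]
P̄ = F·P·Fᵀ + Q = [15 -4 -2; -4 25 -2; -2 -2 7]
S = H·P̄·Hᵀ + R = [10]
K = P̄·Hᵀ·S⁻¹ = [1/5; 1/5; -7/10]
x' − x̄ = [6/5, 6/5, -21/5] = K·y
y = (KᵀK)⁻¹·Kᵀ·(x' − x̄) = [6]
z = y + H·x̄ = [6] + [-3] = [3]

z = [3]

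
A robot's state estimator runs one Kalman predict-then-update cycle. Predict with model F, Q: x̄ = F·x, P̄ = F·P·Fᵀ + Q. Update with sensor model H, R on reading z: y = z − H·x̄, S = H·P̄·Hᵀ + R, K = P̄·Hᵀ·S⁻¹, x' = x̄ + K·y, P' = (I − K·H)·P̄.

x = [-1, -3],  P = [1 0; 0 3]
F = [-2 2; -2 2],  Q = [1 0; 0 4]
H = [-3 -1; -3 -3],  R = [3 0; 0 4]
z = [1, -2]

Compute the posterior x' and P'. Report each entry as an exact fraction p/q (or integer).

x' = [-2582/5975, 5236/5975]
P' = [2808/5975 -3084/5975; -3084/5975 5532/5975]

x̄ = F·x = [-4, -4]
P̄ = F·P·Fᵀ + Q = [17 16; 16 20]
y = z − H·x̄ = [-15, -26]
S = H·P̄·Hᵀ + R = [272 405; 405 625]
K = P̄·Hᵀ·S⁻¹ = [-356/1195 207/5975; 248/1195 -1836/5975]
x' = x̄ + K·y = [-2582/5975, 5236/5975]
P' = (I − K·H)·P̄ = [2808/5975 -3084/5975; -3084/5975 5532/5975]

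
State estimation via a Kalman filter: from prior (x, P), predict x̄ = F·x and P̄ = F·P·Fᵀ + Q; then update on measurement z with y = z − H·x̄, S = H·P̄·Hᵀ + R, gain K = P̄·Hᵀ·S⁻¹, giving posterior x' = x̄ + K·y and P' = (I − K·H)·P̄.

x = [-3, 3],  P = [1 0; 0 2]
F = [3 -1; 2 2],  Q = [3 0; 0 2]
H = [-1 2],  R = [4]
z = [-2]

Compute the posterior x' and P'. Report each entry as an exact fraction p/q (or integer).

x' = [-326/33, -182/33]
P' = [412/33 196/33; 196/33 124/33]

x̄ = F·x = [-12, 0]
P̄ = F·P·Fᵀ + Q = [14 2; 2 14]
y = z − H·x̄ = [-14]
S = H·P̄·Hᵀ + R = [66]
K = P̄·Hᵀ·S⁻¹ = [-5/33; 13/33]
x' = x̄ + K·y = [-326/33, -182/33]
P' = (I − K·H)·P̄ = [412/33 196/33; 196/33 124/33]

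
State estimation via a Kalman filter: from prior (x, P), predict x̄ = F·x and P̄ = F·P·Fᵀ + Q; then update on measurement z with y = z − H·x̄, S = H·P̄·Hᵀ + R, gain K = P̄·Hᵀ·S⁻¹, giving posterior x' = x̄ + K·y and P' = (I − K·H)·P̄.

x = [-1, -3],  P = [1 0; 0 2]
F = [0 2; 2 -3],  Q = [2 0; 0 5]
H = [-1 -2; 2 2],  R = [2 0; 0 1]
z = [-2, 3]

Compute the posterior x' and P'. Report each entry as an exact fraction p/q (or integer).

x' = [-7/10, 19/10]
P' = [383/170 -321/170; -321/170 297/170]

x̄ = F·x = [-6, 7]
P̄ = F·P·Fᵀ + Q = [10 -12; -12 27]
y = z − H·x̄ = [6, 1]
S = H·P̄·Hᵀ + R = [72 -56; -56 53]
K = P̄·Hᵀ·S⁻¹ = [259/340 62/85; -273/340 -24/85]
x' = x̄ + K·y = [-7/10, 19/10]
P' = (I − K·H)·P̄ = [383/170 -321/170; -321/170 297/170]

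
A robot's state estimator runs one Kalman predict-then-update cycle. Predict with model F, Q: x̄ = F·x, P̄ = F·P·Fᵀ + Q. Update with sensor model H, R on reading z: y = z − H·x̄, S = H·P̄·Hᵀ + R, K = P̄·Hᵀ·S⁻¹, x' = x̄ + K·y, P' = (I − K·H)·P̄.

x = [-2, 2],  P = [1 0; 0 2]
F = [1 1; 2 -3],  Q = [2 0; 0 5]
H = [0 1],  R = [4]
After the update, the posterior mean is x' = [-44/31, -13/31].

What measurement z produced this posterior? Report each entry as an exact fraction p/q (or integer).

z = [1]

x̄ = F·x = [0, -10]
P̄ = F·P·Fᵀ + Q = [5 -4; -4 27]
S = H·P̄·Hᵀ + R = [31]
K = P̄·Hᵀ·S⁻¹ = [-4/31; 27/31]
x' − x̄ = [-44/31, 297/31] = K·y
y = (KᵀK)⁻¹·Kᵀ·(x' − x̄) = [11]
z = y + H·x̄ = [11] + [-10] = [1]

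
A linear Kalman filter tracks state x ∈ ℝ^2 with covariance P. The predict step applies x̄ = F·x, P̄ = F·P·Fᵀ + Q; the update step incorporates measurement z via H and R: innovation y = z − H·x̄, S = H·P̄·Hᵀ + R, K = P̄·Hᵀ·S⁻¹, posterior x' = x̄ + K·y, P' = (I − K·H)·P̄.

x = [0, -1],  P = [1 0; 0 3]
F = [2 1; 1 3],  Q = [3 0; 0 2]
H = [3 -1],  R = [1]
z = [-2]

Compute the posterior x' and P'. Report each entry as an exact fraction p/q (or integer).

x' = [-93/55, -171/55]
P' = [189/55 548/55; 548/55 1641/55]

x̄ = F·x = [-1, -3]
P̄ = F·P·Fᵀ + Q = [10 11; 11 30]
y = z − H·x̄ = [-2]
S = H·P̄·Hᵀ + R = [55]
K = P̄·Hᵀ·S⁻¹ = [19/55; 3/55]
x' = x̄ + K·y = [-93/55, -171/55]
P' = (I − K·H)·P̄ = [189/55 548/55; 548/55 1641/55]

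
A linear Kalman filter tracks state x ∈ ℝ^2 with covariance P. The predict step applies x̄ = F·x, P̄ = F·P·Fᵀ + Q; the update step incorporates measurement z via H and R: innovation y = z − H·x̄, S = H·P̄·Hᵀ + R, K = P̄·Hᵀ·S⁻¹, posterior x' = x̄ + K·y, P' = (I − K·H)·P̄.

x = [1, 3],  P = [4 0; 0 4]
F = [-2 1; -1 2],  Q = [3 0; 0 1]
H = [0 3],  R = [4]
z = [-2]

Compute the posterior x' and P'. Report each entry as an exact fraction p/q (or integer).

x' = [-623/193, -106/193]
P' = [2135/193 64/193; 64/193 84/193]

x̄ = F·x = [1, 5]
P̄ = F·P·Fᵀ + Q = [23 16; 16 21]
y = z − H·x̄ = [-17]
S = H·P̄·Hᵀ + R = [193]
K = P̄·Hᵀ·S⁻¹ = [48/193; 63/193]
x' = x̄ + K·y = [-623/193, -106/193]
P' = (I − K·H)·P̄ = [2135/193 64/193; 64/193 84/193]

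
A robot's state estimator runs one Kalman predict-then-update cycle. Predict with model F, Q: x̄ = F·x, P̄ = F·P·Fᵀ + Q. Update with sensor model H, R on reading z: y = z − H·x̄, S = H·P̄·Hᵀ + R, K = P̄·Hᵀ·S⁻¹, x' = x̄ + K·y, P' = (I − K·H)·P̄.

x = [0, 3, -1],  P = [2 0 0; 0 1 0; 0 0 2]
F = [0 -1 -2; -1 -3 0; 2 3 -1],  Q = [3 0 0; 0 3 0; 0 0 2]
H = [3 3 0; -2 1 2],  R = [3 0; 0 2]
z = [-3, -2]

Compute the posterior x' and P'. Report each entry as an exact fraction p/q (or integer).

x̄ = F·x = [-1, -9, 10]
P̄ = F·P·Fᵀ + Q = [12 3 1; 3 14 -13; 1 -13 21]
y = z − H·x̄ = [27, -15]
S = H·P̄·Hᵀ + R = [291 -111; -111 76]
K = P̄·Hᵀ·S⁻¹ = [437/3265 -178/3265; 626/3265 141/3265; 87/3265 1287/3265]
x' = x̄ + K·y = [11204/3265, -14598/3265, 15694/3265]
P' = (I − K·H)·P̄ = [16133/3265 -15696/3265 23803/3265; -15696/3265 16322/3265 -23716/3265; 23803/3265 -23716/3265 36948/3265]

x' = [11204/3265, -14598/3265, 15694/3265]
P' = [16133/3265 -15696/3265 23803/3265; -15696/3265 16322/3265 -23716/3265; 23803/3265 -23716/3265 36948/3265]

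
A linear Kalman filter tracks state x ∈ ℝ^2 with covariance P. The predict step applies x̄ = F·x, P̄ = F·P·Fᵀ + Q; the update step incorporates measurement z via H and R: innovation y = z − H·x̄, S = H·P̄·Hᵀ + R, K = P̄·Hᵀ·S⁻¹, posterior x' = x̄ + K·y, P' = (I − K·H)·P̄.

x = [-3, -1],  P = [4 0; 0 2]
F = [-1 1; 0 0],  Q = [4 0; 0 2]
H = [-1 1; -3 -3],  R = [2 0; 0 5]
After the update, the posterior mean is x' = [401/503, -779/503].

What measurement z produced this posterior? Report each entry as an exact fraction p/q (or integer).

x̄ = F·x = [2, 0]
P̄ = F·P·Fᵀ + Q = [10 0; 0 2]
S = H·P̄·Hᵀ + R = [14 24; 24 113]
K = P̄·Hᵀ·S⁻¹ = [-205/503 -90/503; 185/503 -66/503]
x' − x̄ = [-605/503, -779/503] = K·y
y = (KᵀK)⁻¹·Kᵀ·(x' − x̄) = [-1, 9]
z = y + H·x̄ = [-1, 9] + [-2, -6] = [-3, 3]

z = [-3, 3]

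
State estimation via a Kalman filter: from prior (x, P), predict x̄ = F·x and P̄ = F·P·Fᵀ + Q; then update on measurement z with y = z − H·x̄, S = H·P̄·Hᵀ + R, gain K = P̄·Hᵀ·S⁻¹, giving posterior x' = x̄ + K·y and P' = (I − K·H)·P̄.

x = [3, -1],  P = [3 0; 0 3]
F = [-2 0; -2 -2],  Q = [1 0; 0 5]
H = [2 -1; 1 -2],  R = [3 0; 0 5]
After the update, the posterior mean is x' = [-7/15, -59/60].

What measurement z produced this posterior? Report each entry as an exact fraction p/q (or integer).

x̄ = F·x = [-6, -4]
P̄ = F·P·Fᵀ + Q = [13 12; 12 29]
S = H·P̄·Hᵀ + R = [36 24; 24 86]
K = P̄·Hᵀ·S⁻¹ = [367/630 -61/210; 337/1260 -64/105]
x' − x̄ = [83/15, 181/60] = K·y
y = (KᵀK)⁻¹·Kᵀ·(x' − x̄) = [9, -1]
z = y + H·x̄ = [9, -1] + [-8, 2] = [1, 1]

z = [1, 1]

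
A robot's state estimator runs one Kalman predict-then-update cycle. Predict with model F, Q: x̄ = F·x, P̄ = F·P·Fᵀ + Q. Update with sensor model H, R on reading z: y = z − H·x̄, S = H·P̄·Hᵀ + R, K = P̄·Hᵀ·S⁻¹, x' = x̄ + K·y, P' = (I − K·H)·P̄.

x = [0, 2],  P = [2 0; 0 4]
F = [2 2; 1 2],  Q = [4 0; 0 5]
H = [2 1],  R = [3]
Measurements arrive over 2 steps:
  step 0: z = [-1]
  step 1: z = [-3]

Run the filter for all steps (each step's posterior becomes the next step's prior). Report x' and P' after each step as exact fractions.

step 0: x̄ = F·x = [4, 4]
step 0: P̄ = F·P·Fᵀ + Q = [28 20; 20 23]
step 0: y = z − H·x̄ = [-13]
step 0: S = H·P̄·Hᵀ + R = [218]
step 0: K = P̄·Hᵀ·S⁻¹ = [38/109; 63/218]
step 0: x' = x̄ + K·y = [-58/109, 53/218]
step 0: P' = (I − K·H)·P̄ = [164/109 -214/109; -214/109 1045/218]
step 1: x̄ = F·x = [-63/109, -5/109]
step 1: P̄ = F·P·Fᵀ + Q = [1470/109 1134/109; 1134/109 1943/109]
step 1: y = z − H·x̄ = [-196/109]
step 1: S = H·P̄·Hᵀ + R = [12686/109]
step 1: K = P̄·Hᵀ·S⁻¹ = [2037/6343; 4211/12686]
step 1: x' = x̄ + K·y = [-7329/6343, -4077/6343]
step 1: P' = (I − K·H)·P̄ = [9408/6343 -12705/6343; -12705/6343 63453/12686]

step 0: x' = [-58/109, 53/218], P' = [164/109 -214/109; -214/109 1045/218]
step 1: x' = [-7329/6343, -4077/6343], P' = [9408/6343 -12705/6343; -12705/6343 63453/12686]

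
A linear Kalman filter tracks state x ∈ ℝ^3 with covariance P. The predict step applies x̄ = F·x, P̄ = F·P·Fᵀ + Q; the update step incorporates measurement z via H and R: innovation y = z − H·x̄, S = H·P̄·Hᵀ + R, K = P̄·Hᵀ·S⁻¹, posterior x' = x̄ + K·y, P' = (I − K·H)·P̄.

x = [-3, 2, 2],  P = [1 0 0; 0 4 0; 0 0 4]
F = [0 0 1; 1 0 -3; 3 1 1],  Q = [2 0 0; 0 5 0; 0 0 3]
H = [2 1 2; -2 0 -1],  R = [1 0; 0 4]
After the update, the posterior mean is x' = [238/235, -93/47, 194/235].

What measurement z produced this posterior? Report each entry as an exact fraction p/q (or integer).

x̄ = F·x = [2, -9, -5]
P̄ = F·P·Fᵀ + Q = [6 -12 4; -12 42 -9; 4 -9 20]
S = H·P̄·Hᵀ + R = [95 -55; -55 64]
K = P̄·Hᵀ·S⁻¹ = [-368/3055 -216/611; 363/611 627/611; 956/3055 -103/611]
x' − x̄ = [-232/235, 330/47, 1369/235] = K·y
y = (KᵀK)⁻¹·Kᵀ·(x' − x̄) = [17, -3]
z = y + H·x̄ = [17, -3] + [-15, 1] = [2, -2]

z = [2, -2]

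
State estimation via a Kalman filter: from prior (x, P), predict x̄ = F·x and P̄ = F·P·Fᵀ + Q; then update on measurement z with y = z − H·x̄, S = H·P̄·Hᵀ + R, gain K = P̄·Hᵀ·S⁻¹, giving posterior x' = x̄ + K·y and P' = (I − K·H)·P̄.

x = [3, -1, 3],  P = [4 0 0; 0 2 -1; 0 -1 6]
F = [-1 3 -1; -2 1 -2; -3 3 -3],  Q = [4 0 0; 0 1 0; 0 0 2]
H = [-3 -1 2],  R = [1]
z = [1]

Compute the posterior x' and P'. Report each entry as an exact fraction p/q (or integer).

x̄ = F·x = [-9, -13, -21]
P̄ = F·P·Fᵀ + Q = [38 33 60; 33 47 75; 60 75 128]
y = z − H·x̄ = [3]
S = H·P̄·Hᵀ + R = [80]
K = P̄·Hᵀ·S⁻¹ = [-27/80; 1/20; 1/80]
x' = x̄ + K·y = [-801/80, -257/20, -1677/80]
P' = (I − K·H)·P̄ = [2311/80 687/20 4827/80; 687/20 234/5 1499/20; 4827/80 1499/20 10239/80]

x' = [-801/80, -257/20, -1677/80]
P' = [2311/80 687/20 4827/80; 687/20 234/5 1499/20; 4827/80 1499/20 10239/80]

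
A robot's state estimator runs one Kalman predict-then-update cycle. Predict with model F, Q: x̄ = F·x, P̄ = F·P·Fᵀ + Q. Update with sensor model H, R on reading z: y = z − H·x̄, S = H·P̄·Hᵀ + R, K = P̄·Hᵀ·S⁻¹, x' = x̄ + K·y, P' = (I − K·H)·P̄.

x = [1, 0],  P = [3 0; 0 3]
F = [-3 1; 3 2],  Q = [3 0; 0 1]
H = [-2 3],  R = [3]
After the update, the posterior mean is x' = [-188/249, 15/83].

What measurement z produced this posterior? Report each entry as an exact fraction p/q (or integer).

z = [2]

x̄ = F·x = [-3, 3]
P̄ = F·P·Fᵀ + Q = [33 -21; -21 40]
S = H·P̄·Hᵀ + R = [747]
K = P̄·Hᵀ·S⁻¹ = [-43/249; 18/83]
x' − x̄ = [559/249, -234/83] = K·y
y = (KᵀK)⁻¹·Kᵀ·(x' − x̄) = [-13]
z = y + H·x̄ = [-13] + [15] = [2]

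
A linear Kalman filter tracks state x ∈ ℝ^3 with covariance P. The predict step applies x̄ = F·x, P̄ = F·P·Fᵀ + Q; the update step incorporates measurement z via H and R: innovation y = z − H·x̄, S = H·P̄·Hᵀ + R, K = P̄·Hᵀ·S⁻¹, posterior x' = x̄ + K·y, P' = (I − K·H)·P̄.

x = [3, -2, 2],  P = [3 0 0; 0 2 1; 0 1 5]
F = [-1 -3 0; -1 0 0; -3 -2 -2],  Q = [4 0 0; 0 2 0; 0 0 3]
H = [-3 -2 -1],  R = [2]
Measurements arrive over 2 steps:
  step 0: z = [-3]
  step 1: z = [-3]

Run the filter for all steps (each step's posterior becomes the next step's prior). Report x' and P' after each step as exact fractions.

step 0: x̄ = F·x = [3, -3, -9]
step 0: P̄ = F·P·Fᵀ + Q = [25 3 27; 3 5 9; 27 9 66]
step 0: y = z − H·x̄ = [-9]
step 0: S = H·P̄·Hᵀ + R = [547]
step 0: K = P̄·Hᵀ·S⁻¹ = [-108/547; -28/547; -165/547]
step 0: x' = x̄ + K·y = [2613/547, -1389/547, -3438/547]
step 0: P' = (I − K·H)·P̄ = [2011/547 -1383/547 -3051/547; -1383/547 1951/547 303/547; -3051/547 303/547 8877/547]
step 1: x̄ = F·x = [1554/547, -2613/547, 1815/547]
step 1: P̄ = F·P·Fᵀ + Q = [13460/547 -2138/547 -1758/547; -2138/547 3105/547 -2835/547; -1758/547 -2835/547 12268/547]
step 1: y = z − H·x̄ = [-390/547]
step 1: S = H·P̄·Hᵀ + R = [99378/547]
step 1: K = P̄·Hᵀ·S⁻¹ = [-17173/49689; 1013/33126; -662/49689]
step 1: x' = x̄ + K·y = [51136/16563, -26494/5521, 55115/16563]
step 1: P' = (I − K·H)·P̄ = [144406/49689 -32935/16563 -201262/49689; -32935/16563 60803/11042 -84617/16563; -201262/49689 -84617/16563 1112812/49689]

step 0: x' = [2613/547, -1389/547, -3438/547], P' = [2011/547 -1383/547 -3051/547; -1383/547 1951/547 303/547; -3051/547 303/547 8877/547]
step 1: x' = [51136/16563, -26494/5521, 55115/16563], P' = [144406/49689 -32935/16563 -201262/49689; -32935/16563 60803/11042 -84617/16563; -201262/49689 -84617/16563 1112812/49689]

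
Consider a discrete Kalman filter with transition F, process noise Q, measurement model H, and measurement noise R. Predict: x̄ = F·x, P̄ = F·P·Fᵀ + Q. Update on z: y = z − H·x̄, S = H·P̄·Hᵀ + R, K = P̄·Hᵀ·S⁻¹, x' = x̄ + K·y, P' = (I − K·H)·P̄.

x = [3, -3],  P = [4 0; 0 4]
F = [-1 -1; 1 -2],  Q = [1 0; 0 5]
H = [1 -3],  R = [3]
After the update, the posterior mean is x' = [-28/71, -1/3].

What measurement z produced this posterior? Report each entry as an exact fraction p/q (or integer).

z = [1]

x̄ = F·x = [0, 9]
P̄ = F·P·Fᵀ + Q = [9 4; 4 25]
S = H·P̄·Hᵀ + R = [213]
K = P̄·Hᵀ·S⁻¹ = [-1/71; -1/3]
x' − x̄ = [-28/71, -28/3] = K·y
y = (KᵀK)⁻¹·Kᵀ·(x' − x̄) = [28]
z = y + H·x̄ = [28] + [-27] = [1]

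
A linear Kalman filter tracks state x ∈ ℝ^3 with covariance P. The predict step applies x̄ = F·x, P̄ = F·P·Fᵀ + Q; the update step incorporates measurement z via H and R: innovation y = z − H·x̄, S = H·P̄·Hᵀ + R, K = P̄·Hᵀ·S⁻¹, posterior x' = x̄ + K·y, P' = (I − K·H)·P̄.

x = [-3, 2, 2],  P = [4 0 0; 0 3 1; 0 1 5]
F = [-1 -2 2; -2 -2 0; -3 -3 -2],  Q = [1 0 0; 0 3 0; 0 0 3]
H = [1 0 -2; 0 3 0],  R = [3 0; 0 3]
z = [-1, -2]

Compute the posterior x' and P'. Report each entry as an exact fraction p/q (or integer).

x̄ = F·x = [3, 2, -1]
P̄ = F·P·Fᵀ + Q = [29 16 8; 16 31 46; 8 46 98]
y = z − H·x̄ = [-6, -8]
S = H·P̄·Hᵀ + R = [392 -228; -228 282]
K = P̄·Hᵀ·S⁻¹ = [487/1952 363/976; -19/4880 797/2440; -449/1220 117/610]
x' = x̄ + K·y = [-1437/976, -1439/2440, -199/610]
P' = (I − K·H)·P̄ = [15429/1952 363/976 873/244; 363/976 797/2440 117/610; 873/244 117/610 714/305]

x' = [-1437/976, -1439/2440, -199/610]
P' = [15429/1952 363/976 873/244; 363/976 797/2440 117/610; 873/244 117/610 714/305]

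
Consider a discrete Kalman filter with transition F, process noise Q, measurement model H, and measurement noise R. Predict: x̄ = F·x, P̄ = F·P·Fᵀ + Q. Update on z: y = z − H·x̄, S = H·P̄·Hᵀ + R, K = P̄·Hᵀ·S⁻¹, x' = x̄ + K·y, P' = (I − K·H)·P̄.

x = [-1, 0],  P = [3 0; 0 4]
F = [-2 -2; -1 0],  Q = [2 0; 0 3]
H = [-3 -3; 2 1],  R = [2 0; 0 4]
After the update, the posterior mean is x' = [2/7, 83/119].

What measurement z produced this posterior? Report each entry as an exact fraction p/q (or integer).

x̄ = F·x = [2, 1]
P̄ = F·P·Fᵀ + Q = [30 6; 6 6]
S = H·P̄·Hᵀ + R = [434 -252; -252 154]
K = P̄·Hᵀ·S⁻¹ = [0 3/7; -36/119 -45/119]
x' − x̄ = [-12/7, -36/119] = K·y
y = (KᵀK)⁻¹·Kᵀ·(x' − x̄) = [6, -4]
z = y + H·x̄ = [6, -4] + [-9, 5] = [-3, 1]

z = [-3, 1]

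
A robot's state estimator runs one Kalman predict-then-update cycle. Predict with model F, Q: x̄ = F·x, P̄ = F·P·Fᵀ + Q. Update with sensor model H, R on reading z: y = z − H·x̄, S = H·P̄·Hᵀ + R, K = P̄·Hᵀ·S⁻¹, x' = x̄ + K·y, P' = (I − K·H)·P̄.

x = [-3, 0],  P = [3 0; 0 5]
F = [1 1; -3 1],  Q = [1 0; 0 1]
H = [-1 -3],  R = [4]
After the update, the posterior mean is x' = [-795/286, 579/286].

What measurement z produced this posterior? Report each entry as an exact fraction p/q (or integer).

z = [-3]

x̄ = F·x = [-3, 9]
P̄ = F·P·Fᵀ + Q = [9 -4; -4 33]
S = H·P̄·Hᵀ + R = [286]
K = P̄·Hᵀ·S⁻¹ = [3/286; -95/286]
x' − x̄ = [63/286, -1995/286] = K·y
y = (KᵀK)⁻¹·Kᵀ·(x' − x̄) = [21]
z = y + H·x̄ = [21] + [-24] = [-3]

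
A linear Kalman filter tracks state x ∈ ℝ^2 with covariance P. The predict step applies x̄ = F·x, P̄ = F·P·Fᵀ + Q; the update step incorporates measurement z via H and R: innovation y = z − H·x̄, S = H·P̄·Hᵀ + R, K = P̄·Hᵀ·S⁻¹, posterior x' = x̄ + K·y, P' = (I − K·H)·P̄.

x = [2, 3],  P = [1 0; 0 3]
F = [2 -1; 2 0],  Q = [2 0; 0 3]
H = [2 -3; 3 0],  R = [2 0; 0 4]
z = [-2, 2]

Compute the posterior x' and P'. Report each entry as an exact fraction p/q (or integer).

x̄ = F·x = [1, 4]
P̄ = F·P·Fᵀ + Q = [9 4; 4 7]
y = z − H·x̄ = [8, -1]
S = H·P̄·Hᵀ + R = [53 18; 18 85]
K = P̄·Hᵀ·S⁻¹ = [24/4181 1323/4181; -1321/4181 870/4181]
x' = x̄ + K·y = [3050/4181, 5286/4181]
P' = (I − K·H)·P̄ = [1764/4181 1160/4181; 1160/4181 1654/4181]

x' = [3050/4181, 5286/4181]
P' = [1764/4181 1160/4181; 1160/4181 1654/4181]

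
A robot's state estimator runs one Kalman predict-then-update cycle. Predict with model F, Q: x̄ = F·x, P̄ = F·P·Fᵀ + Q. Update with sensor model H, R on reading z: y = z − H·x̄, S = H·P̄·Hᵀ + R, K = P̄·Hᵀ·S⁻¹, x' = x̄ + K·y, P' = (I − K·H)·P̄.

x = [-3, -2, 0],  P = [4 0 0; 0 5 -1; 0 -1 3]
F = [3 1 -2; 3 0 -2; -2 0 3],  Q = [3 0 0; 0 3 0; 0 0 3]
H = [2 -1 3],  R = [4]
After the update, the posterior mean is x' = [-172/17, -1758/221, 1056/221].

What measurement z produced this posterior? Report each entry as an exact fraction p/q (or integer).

z = [2]

x̄ = F·x = [-11, -9, 6]
P̄ = F·P·Fᵀ + Q = [60 50 -45; 50 51 -42; -45 -42 46]
S = H·P̄·Hᵀ + R = [221]
K = P̄·Hᵀ·S⁻¹ = [-5/17; -77/221; 90/221]
x' − x̄ = [15/17, 231/221, -270/221] = K·y
y = (KᵀK)⁻¹·Kᵀ·(x' − x̄) = [-3]
z = y + H·x̄ = [-3] + [5] = [2]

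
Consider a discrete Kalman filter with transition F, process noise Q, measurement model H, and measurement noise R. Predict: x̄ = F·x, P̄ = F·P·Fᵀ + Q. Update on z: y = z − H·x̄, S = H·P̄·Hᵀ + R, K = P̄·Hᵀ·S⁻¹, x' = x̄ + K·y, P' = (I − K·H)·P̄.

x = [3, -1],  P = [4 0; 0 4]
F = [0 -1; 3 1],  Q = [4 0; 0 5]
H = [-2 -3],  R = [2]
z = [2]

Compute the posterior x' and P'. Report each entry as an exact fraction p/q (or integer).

x' = [279/391, -428/391]
P' = [3112/391 -2072/391; -2072/391 1466/391]

x̄ = F·x = [1, 8]
P̄ = F·P·Fᵀ + Q = [8 -4; -4 45]
y = z − H·x̄ = [28]
S = H·P̄·Hᵀ + R = [391]
K = P̄·Hᵀ·S⁻¹ = [-4/391; -127/391]
x' = x̄ + K·y = [279/391, -428/391]
P' = (I − K·H)·P̄ = [3112/391 -2072/391; -2072/391 1466/391]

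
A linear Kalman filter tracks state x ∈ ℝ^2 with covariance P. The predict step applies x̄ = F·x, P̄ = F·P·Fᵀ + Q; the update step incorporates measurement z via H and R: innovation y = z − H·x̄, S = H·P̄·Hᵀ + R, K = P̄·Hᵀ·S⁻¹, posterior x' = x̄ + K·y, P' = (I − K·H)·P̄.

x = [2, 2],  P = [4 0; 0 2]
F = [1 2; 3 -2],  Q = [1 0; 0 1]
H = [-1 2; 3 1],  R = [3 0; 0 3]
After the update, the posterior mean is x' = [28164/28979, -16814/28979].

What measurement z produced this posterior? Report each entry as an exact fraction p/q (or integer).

x̄ = F·x = [6, 2]
P̄ = F·P·Fᵀ + Q = [13 4; 4 45]
S = H·P̄·Hᵀ + R = [180 71; 71 189]
K = P̄·Hᵀ·S⁻¹ = [-3998/28979 8095/28979; 12207/28979 4154/28979]
x' − x̄ = [-145710/28979, -74772/28979] = K·y
y = (KᵀK)⁻¹·Kᵀ·(x' − x̄) = [0, -18]
z = y + H·x̄ = [0, -18] + [-2, 20] = [-2, 2]

z = [-2, 2]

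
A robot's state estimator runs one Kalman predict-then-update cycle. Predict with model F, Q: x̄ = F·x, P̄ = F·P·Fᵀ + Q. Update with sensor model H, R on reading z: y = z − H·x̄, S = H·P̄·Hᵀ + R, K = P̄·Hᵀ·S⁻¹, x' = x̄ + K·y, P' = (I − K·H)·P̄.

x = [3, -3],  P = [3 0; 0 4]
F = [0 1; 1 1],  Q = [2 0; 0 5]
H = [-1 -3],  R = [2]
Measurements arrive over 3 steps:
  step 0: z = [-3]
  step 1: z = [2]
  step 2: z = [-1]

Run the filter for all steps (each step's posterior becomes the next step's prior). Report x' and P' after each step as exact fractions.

step 0: x̄ = F·x = [-3, 0]
step 0: P̄ = F·P·Fᵀ + Q = [6 4; 4 12]
step 0: y = z − H·x̄ = [-6]
step 0: S = H·P̄·Hᵀ + R = [140]
step 0: K = P̄·Hᵀ·S⁻¹ = [-9/70; -2/7]
step 0: x' = x̄ + K·y = [-78/35, 12/7]
step 0: P' = (I − K·H)·P̄ = [129/35 -8/7; -8/7 4/7]
step 1: x̄ = F·x = [12/7, -18/35]
step 1: P̄ = F·P·Fᵀ + Q = [18/7 -4/7; -4/7 244/35]
step 1: y = z − H·x̄ = [76/35]
step 1: S = H·P̄·Hᵀ + R = [2236/35]
step 1: K = P̄·Hᵀ·S⁻¹ = [-15/1118; -178/559]
step 1: x' = x̄ + K·y = [942/559, -674/559]
step 1: P' = (I − K·H)·P̄ = [1431/559 -472/559; -472/559 276/559]
step 2: x̄ = F·x = [-674/559, 268/559]
step 2: P̄ = F·P·Fᵀ + Q = [1394/559 -196/559; -196/559 3558/559]
step 2: y = z − H·x̄ = [-33/43]
step 2: S = H·P̄·Hᵀ + R = [2566/43]
step 2: K = P̄·Hᵀ·S⁻¹ = [-31/1283; -403/1283]
step 2: x' = x̄ + K·y = [-19801/16679, 12017/16679]
step 2: P' = (I − K·H)·P̄ = [41012/16679 -13402/16679; -13402/16679 7960/16679]

step 0: x' = [-78/35, 12/7], P' = [129/35 -8/7; -8/7 4/7]
step 1: x' = [942/559, -674/559], P' = [1431/559 -472/559; -472/559 276/559]
step 2: x' = [-19801/16679, 12017/16679], P' = [41012/16679 -13402/16679; -13402/16679 7960/16679]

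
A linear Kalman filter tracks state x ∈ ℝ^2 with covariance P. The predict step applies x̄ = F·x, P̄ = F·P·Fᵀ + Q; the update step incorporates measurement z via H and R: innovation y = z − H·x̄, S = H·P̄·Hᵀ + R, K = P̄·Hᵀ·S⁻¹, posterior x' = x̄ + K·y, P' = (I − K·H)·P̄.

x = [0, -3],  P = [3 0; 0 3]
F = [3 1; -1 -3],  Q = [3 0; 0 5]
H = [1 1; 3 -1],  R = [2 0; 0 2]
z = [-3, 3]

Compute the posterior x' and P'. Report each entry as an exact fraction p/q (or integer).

x̄ = F·x = [-3, 9]
P̄ = F·P·Fᵀ + Q = [33 -18; -18 35]
y = z − H·x̄ = [-9, 21]
S = H·P̄·Hᵀ + R = [34 28; 28 442]
K = P̄·Hᵀ·S⁻¹ = [559/2374 593/2374; 5003/7122 -1751/7122]
x' = x̄ + K·y = [150/1187, -2950/1187]
P' = (I − K·H)·P̄ = [288/1187 271/1187; 271/1187 4190/3561]

x' = [150/1187, -2950/1187]
P' = [288/1187 271/1187; 271/1187 4190/3561]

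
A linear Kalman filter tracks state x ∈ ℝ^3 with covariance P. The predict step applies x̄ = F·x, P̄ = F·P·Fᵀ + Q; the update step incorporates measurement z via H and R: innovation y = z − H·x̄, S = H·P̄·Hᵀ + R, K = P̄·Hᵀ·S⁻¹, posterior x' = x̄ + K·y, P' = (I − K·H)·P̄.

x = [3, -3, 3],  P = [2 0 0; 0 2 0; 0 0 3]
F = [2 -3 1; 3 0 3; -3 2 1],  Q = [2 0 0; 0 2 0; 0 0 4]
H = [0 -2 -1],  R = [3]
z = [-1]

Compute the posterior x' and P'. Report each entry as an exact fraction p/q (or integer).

x̄ = F·x = [18, 18, -12]
P̄ = F·P·Fᵀ + Q = [31 21 -21; 21 47 -9; -21 -9 33]
y = z − H·x̄ = [23]
S = H·P̄·Hᵀ + R = [188]
K = P̄·Hᵀ·S⁻¹ = [-21/188; -85/188; -15/188]
x' = x̄ + K·y = [2901/188, 1429/188, -2601/188]
P' = (I − K·H)·P̄ = [5387/188 2163/188 -4263/188; 2163/188 1611/188 -2967/188; -4263/188 -2967/188 5979/188]

x' = [2901/188, 1429/188, -2601/188]
P' = [5387/188 2163/188 -4263/188; 2163/188 1611/188 -2967/188; -4263/188 -2967/188 5979/188]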